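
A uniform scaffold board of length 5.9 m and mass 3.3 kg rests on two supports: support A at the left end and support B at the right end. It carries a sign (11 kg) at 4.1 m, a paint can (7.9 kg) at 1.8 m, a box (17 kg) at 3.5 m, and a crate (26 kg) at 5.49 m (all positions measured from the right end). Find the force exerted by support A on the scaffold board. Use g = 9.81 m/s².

R_A ≈ 451 N

Taking torques about support B:
Beam weight: 3.3 × 9.81 = 32.37 N down at 2.95 m → arm 2.95 m, τ = 32.37 × 2.95 = 95.49 N·m counterclockwise.
Sign: 11 × 9.81 = 107.9 N down at 4.1 m → arm 4.1 m, τ = 107.9 × 4.1 = 442.4 N·m counterclockwise.
Paint can: 7.9 × 9.81 = 77.5 N down at 1.8 m → arm 1.8 m, τ = 77.5 × 1.8 = 139.5 N·m counterclockwise.
Box: 17 × 9.81 = 166.8 N down at 3.5 m → arm 3.5 m, τ = 166.8 × 3.5 = 583.8 N·m counterclockwise.
Crate: 26 × 9.81 = 255.1 N down at 5.49 m → arm 5.49 m, τ = 255.1 × 5.49 = 1400 N·m counterclockwise.
Net load moment about support B = 2661 N·m counterclockwise.
Reaction R at support A is upward at 5.9 m, arm 5.9 m → moment R × 5.9 clockwise.
Setting net torque to zero: R × 5.9 = 2661 → R = 451 N.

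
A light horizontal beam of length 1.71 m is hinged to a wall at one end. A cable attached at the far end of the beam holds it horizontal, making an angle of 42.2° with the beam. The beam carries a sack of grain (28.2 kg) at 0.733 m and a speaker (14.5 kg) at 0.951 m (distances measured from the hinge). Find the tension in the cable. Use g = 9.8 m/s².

T ≈ 294 N

Take moments about the hinge.
Sack of grain: 28.2 × 9.8 = 276.4 N down at 0.733 m → arm 0.733 m, τ = 276.4 × 0.733 = 202.6 N·m clockwise.
Speaker: 14.5 × 9.8 = 142.1 N down at 0.951 m → arm 0.951 m, τ = 142.1 × 0.951 = 135.1 N·m clockwise.
Total clockwise load moment = 337.7 N·m.
The cable tension T acts at 1.71 m; only its component perpendicular to the beam, T sinθ, produces torque. sin 42.2° = 0.6717.
Στ = 0 ⇒ T × 1.71 × 0.6717 = 337.7 ⇒ T = 337.7 / 1.149 = 294 N.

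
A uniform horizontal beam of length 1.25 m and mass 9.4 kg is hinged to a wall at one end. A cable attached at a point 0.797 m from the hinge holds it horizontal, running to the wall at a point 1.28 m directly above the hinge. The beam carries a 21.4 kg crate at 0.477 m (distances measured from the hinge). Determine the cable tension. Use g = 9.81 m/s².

About the hinge:
Beam weight: 9.4 × 9.81 = 92.21 N down at 0.625 m → arm 0.625 m, τ = 92.21 × 0.625 = 57.63 N·m clockwise.
Crate: 21.4 × 9.81 = 209.9 N down at 0.477 m → arm 0.477 m, τ = 209.9 × 0.477 = 100.1 N·m clockwise.
Total clockwise load moment = 157.7 N·m.
The cable tension T acts at 0.797 m; only its component perpendicular to the beam, T sinθ, produces torque. sinθ = h/√(h²+d²) = 1.28/√(1.28²+0.797²) = 0.8489.
Setting net torque to zero: T × 0.797 × 0.8489 = 157.7 → T = 157.7 / 0.6766 = 233 N.

T ≈ 233 N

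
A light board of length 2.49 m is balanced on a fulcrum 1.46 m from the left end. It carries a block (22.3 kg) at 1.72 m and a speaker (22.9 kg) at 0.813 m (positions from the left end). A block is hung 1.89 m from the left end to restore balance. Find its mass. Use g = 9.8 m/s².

m ≈ 21 kg

Taking torques about the fulcrum (at 1.46 m from the left end):
Block: 22.3 × 9.8 = 218.5 N down at 1.72 m → arm 0.26 m, τ = 218.5 × 0.26 = 56.81 N·m clockwise.
Speaker: 22.9 × 9.8 = 224.4 N down at 0.813 m → arm 0.647 m, τ = 224.4 × 0.647 = 145.2 N·m counterclockwise.
Net moment of known loads = 88.39 N·m counterclockwise.
An unknown mass m at 1.89 m has arm 0.43 m; its moment is m·g·0.43 clockwise.
Στ = 0 ⇒ m × 9.8 × 0.43 = 88.39 ⇒ m = 88.39 / (9.8 × 0.43) = 21 kg.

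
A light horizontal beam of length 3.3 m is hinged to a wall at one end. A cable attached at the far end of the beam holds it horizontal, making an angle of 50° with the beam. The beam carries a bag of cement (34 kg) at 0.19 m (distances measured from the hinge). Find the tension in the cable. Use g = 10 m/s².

About the hinge:
Bag of cement: 34 × 10 = 340 N down at 0.19 m → arm 0.19 m, τ = 340 × 0.19 = 64.6 N·m clockwise.
Total clockwise load moment = 64.6 N·m.
The cable tension T acts at 3.3 m; only its component perpendicular to the beam, T sinθ, produces torque. sin 50° = 0.766.
Στ = 0 ⇒ T × 3.3 × 0.766 = 64.6 ⇒ T = 64.6 / 2.528 = 25.6 N.

T ≈ 25.6 N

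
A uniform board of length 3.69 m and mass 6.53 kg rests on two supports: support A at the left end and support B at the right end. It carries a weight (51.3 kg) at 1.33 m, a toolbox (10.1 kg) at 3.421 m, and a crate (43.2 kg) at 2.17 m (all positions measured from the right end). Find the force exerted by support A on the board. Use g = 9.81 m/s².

R_A ≈ 554 N

Choose support B as the axis so its reaction then has zero moment arm.
Beam weight: 6.53 × 9.81 = 64.06 N down at 1.845 m → arm 1.845 m, τ = 64.06 × 1.845 = 118.2 N·m counterclockwise.
Weight: 51.3 × 9.81 = 503.3 N down at 1.33 m → arm 1.33 m, τ = 503.3 × 1.33 = 669.4 N·m counterclockwise.
Toolbox: 10.1 × 9.81 = 99.08 N down at 3.421 m → arm 3.421 m, τ = 99.08 × 3.421 = 339 N·m counterclockwise.
Crate: 43.2 × 9.81 = 423.8 N down at 2.17 m → arm 2.17 m, τ = 423.8 × 2.17 = 919.6 N·m counterclockwise.
Net load moment about support B = 2046 N·m counterclockwise.
Reaction R at support A is upward at 3.69 m, arm 3.69 m → moment R × 3.69 clockwise.
Στ = 0 ⇒ R × 3.69 = 2046 ⇒ R = 554 N.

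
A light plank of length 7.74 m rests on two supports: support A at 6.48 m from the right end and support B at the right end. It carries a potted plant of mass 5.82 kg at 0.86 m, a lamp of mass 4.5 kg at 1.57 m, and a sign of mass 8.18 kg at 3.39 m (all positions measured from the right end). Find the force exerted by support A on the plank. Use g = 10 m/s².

R_A ≈ 61.4 N

Choose support B as the axis so its reaction then has zero moment arm.
Potted plant: 5.82 × 10 = 58.2 N down at 0.86 m → arm 0.86 m, τ = 58.2 × 0.86 = 50.05 N·m counterclockwise.
Lamp: 4.5 × 10 = 45 N down at 1.57 m → arm 1.57 m, τ = 45 × 1.57 = 70.65 N·m counterclockwise.
Sign: 8.18 × 10 = 81.8 N down at 3.39 m → arm 3.39 m, τ = 81.8 × 3.39 = 277.3 N·m counterclockwise.
Net load moment about support B = 398 N·m counterclockwise.
Reaction R at support A is upward at 6.48 m, arm 6.48 m → moment R × 6.48 clockwise.
For rotational equilibrium, R × 6.48 = 398, so R = 61.4 N.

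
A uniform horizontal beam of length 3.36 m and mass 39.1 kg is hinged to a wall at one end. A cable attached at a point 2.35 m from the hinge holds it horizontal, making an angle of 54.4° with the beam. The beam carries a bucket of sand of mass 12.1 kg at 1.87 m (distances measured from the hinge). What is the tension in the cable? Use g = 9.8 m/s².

Sum moments about the hinge (the unknown hinge reaction has zero arm there).
Beam weight: 39.1 × 9.8 = 383.2 N down at 1.68 m → arm 1.68 m, τ = 383.2 × 1.68 = 643.8 N·m clockwise.
Bucket of sand: 12.1 × 9.8 = 118.6 N down at 1.87 m → arm 1.87 m, τ = 118.6 × 1.87 = 221.8 N·m clockwise.
Total clockwise load moment = 865.6 N·m.
The cable tension T acts at 2.35 m; only its component perpendicular to the beam, T sinθ, produces torque. sin 54.4° = 0.8131.
Balancing moments: T × 2.35 × 0.8131 = 865.6, giving T = 865.6 / 1.911 = 453 N.

T ≈ 453 N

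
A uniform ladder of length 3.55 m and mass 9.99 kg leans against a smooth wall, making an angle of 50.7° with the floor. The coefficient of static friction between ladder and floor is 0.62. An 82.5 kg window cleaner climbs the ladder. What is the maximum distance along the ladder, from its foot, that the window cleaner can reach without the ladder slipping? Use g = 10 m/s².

d ≈ 2.8 m

Take moments about the foot of the ladder.
Ladder weight 9.99×10 = 99.9 N acts at 1.775 m along the ladder; its horizontal arm is 1.775·cos50.7° = 1.124 m → τ = 112.3 N·m clockwise.
Window cleaner weight 82.5×10 = 825 N at distance d → arm d·cos50.7° → τ = 825·d·0.6334 clockwise.
Wall normal N at the top has arm L sinθ = 2.747 m counterclockwise, so Στ = 0 gives N·2.747 = 112.3 + 522.6·d.
ΣFy = 0 ⇒ N_floor = 924.9 N, so the maximum friction is μ_s·N_floor = 0.62×924.9 = 573.4 N. ΣFx = 0 ⇒ N_wall = f, so at the slipping point N = 573.4 N.
Substituting: 573.4×2.747 = 112.3 + 522.6·d ⇒ d = (1575 − 112.3) / 522.6 = 2.8 m.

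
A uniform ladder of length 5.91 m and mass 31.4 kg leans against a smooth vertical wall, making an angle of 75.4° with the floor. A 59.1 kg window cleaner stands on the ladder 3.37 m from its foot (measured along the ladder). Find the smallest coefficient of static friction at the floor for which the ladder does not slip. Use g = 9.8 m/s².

Taking torques about the foot of the ladder:
Ladder weight 31.4×9.8 = 307.7 N acts at 2.955 m along the ladder; its horizontal arm is 2.955·cos75.4° = 0.7449 m → τ = 229.2 N·m clockwise.
Window cleaner: 59.1×9.8 = 579.2 N at 3.37 m → arm 0.8495 m → τ = 492 N·m clockwise.
Wall normal N acts horizontally at the top; its moment arm is the height L sinθ = 5.91·sin75.4° = 5.719 m, counterclockwise.
Στ = 0 ⇒ N × 5.719 = 721.2 ⇒ N = 126.1 N.
ΣFx = 0 ⇒ f = N_wall = 126.1 N. ΣFy = 0 ⇒ N_floor = 886.9 N.
μ_min = f / N_floor = 126.1 / 886.9 = 0.142.

μ_min ≈ 0.142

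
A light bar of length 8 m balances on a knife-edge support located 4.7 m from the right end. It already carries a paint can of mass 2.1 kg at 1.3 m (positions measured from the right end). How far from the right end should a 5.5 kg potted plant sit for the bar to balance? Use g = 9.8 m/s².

x ≈ 6 m from the right end

About the knife-edge support (at 4.7 m from the right end):
Paint can: 2.1 × 9.8 = 20.58 N down at 1.3 m → arm 3.4 m, τ = 20.58 × 3.4 = 69.97 N·m clockwise.
Net moment of existing loads = 69.97 N·m clockwise.
The potted plant weighs 5.5 × 9.8 = 53.9 N and must supply an equal counterclockwise moment, so its lever arm about the knife-edge support is 69.97 / 53.9 = 1.3 m.
That puts it at 4.7 + 1.3 = 6 m from the right end.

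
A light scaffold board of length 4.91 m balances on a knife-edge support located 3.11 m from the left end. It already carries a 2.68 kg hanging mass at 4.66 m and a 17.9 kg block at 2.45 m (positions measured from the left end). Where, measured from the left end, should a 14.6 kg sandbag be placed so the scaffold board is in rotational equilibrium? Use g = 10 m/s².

x ≈ 3.63 m from the left end

Taking torques about the knife-edge support (at 3.11 m from the left end):
Hanging mass: 2.68 × 10 = 26.8 N down at 4.66 m → arm 1.55 m, τ = 26.8 × 1.55 = 41.54 N·m clockwise.
Block: 17.9 × 10 = 179 N down at 2.45 m → arm 0.66 m, τ = 179 × 0.66 = 118.1 N·m counterclockwise.
Net moment of existing loads = 76.56 N·m counterclockwise.
The sandbag weighs 14.6 × 10 = 146 N and must supply an equal clockwise moment, so its lever arm about the knife-edge support is 76.56 / 146 = 0.524 m.
That puts it at 3.11 + 0.524 = 3.63 m from the left end.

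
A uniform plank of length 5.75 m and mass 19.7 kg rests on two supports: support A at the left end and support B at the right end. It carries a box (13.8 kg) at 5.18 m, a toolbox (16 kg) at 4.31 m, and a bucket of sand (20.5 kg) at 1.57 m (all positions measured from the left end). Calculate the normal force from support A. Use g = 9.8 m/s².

Sum moments about support B (its reaction then has zero moment arm).
Beam weight: 19.7 × 9.8 = 193.1 N down at 2.875 m → arm 2.875 m, τ = 193.1 × 2.875 = 555.2 N·m counterclockwise.
Box: 13.8 × 9.8 = 135.2 N down at 5.18 m → arm 0.57 m, τ = 135.2 × 0.57 = 77.06 N·m counterclockwise.
Toolbox: 16 × 9.8 = 156.8 N down at 4.31 m → arm 1.44 m, τ = 156.8 × 1.44 = 225.8 N·m counterclockwise.
Bucket of sand: 20.5 × 9.8 = 200.9 N down at 1.57 m → arm 4.18 m, τ = 200.9 × 4.18 = 839.8 N·m counterclockwise.
Net load moment about support B = 1698 N·m counterclockwise.
Reaction R at support A is upward at 0 m, arm 5.75 m → moment R × 5.75 clockwise.
Setting net torque to zero: R × 5.75 = 1698 → R = 295 N.

R_A ≈ 295 N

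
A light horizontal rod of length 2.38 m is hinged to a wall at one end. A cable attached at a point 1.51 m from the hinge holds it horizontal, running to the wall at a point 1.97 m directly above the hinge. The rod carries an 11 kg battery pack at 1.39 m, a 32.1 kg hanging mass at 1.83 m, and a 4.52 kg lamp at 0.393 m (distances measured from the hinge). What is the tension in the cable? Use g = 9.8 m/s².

Take moments about the hinge.
Battery pack: 11 × 9.8 = 107.8 N down at 1.39 m → arm 1.39 m, τ = 107.8 × 1.39 = 149.8 N·m clockwise.
Hanging mass: 32.1 × 9.8 = 314.6 N down at 1.83 m → arm 1.83 m, τ = 314.6 × 1.83 = 575.7 N·m clockwise.
Lamp: 4.52 × 9.8 = 44.3 N down at 0.393 m → arm 0.393 m, τ = 44.3 × 0.393 = 17.41 N·m clockwise.
Total clockwise load moment = 742.9 N·m.
The cable tension T acts at 1.51 m; only its component perpendicular to the rod, T sinθ, produces torque. sinθ = h/√(h²+d²) = 1.97/√(1.97²+1.51²) = 0.7937.
Στ = 0 ⇒ T × 1.51 × 0.7937 = 742.9 ⇒ T = 742.9 / 1.198 = 620 N.

T ≈ 620 N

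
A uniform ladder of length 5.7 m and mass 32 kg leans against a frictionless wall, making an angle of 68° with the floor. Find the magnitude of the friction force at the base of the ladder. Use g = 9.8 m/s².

About the foot of the ladder:
Ladder weight 32×9.8 = 313.6 N acts at 2.85 m along the ladder; its horizontal arm is 2.85·cos68° = 1.068 m → τ = 334.9 N·m clockwise.
Wall normal N acts horizontally at the top; its moment arm is the height L sinθ = 5.7·sin68° = 5.285 m, counterclockwise.
For rotational equilibrium, N × 5.285 = 334.9, so N = 63.4 N.
ΣFx = 0: friction at the foot balances the wall's push, so f = N_wall = 63.4 N.

f ≈ 63.4 N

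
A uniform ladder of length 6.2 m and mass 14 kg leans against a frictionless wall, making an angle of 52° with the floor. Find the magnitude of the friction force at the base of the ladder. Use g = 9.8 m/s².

Taking torques about the foot of the ladder:
Ladder weight 14×9.8 = 137.2 N acts at 3.1 m along the ladder; its horizontal arm is 3.1·cos52° = 1.909 m → τ = 261.9 N·m clockwise.
Wall normal N acts horizontally at the top; its moment arm is the height L sinθ = 6.2·sin52° = 4.886 m, counterclockwise.
For rotational equilibrium, N × 4.886 = 261.9, so N = 53.6 N.
ΣFx = 0: friction at the foot balances the wall's push, so f = N_wall = 53.6 N.

f ≈ 53.6 N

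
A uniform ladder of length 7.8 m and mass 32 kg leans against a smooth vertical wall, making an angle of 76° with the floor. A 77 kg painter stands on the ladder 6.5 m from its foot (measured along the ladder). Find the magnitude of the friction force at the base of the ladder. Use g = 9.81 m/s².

f ≈ 196 N

About the foot of the ladder:
Ladder weight 32×9.81 = 313.9 N acts at 3.9 m along the ladder; its horizontal arm is 3.9·cos76° = 0.9435 m → τ = 296.2 N·m clockwise.
Painter: 77×9.81 = 755.4 N at 6.5 m → arm 1.572 m → τ = 1187 N·m clockwise.
Wall normal N acts horizontally at the top; its moment arm is the height L sinθ = 7.8·sin76° = 7.568 m, counterclockwise.
For rotational equilibrium, N × 7.568 = 1483, so N = 196 N.
ΣFx = 0: friction at the foot balances the wall's push, so f = N_wall = 196 N.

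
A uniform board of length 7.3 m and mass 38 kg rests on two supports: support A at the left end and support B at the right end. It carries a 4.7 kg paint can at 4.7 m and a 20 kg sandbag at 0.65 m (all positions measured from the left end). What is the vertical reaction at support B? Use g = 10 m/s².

R_B ≈ 238 N

Take moments about support A.
Beam weight: 38 × 10 = 380 N down at 3.65 m → arm 3.65 m, τ = 380 × 3.65 = 1387 N·m clockwise.
Paint can: 4.7 × 10 = 47 N down at 4.7 m → arm 4.7 m, τ = 47 × 4.7 = 220.9 N·m clockwise.
Sandbag: 20 × 10 = 200 N down at 0.65 m → arm 0.65 m, τ = 200 × 0.65 = 130 N·m clockwise.
Net load moment about support A = 1738 N·m clockwise.
Reaction R at support B is upward at 7.3 m, arm 7.3 m → moment R × 7.3 counterclockwise.
Στ = 0 ⇒ R × 7.3 = 1738 ⇒ R = 238 N.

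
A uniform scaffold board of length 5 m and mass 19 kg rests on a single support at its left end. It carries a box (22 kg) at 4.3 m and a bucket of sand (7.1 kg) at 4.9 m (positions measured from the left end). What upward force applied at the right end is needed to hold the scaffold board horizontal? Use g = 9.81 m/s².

F ≈ 347 N

Take moments about the left end.
Beam weight: 19 × 9.81 = 186.4 N down at 2.5 m → arm 2.5 m, τ = 186.4 × 2.5 = 466 N·m clockwise.
Box: 22 × 9.81 = 215.8 N down at 4.3 m → arm 4.3 m, τ = 215.8 × 4.3 = 927.9 N·m clockwise.
Bucket of sand: 7.1 × 9.81 = 69.65 N down at 4.9 m → arm 4.9 m, τ = 69.65 × 4.9 = 341.3 N·m clockwise.
Net moment of the loads = 1735 N·m clockwise.
The upward force F acts at the right end, arm 5 m, giving F × 5 counterclockwise.
Balancing moments: F × 5 = 1735, giving F = 1735 / 5 = 347 N.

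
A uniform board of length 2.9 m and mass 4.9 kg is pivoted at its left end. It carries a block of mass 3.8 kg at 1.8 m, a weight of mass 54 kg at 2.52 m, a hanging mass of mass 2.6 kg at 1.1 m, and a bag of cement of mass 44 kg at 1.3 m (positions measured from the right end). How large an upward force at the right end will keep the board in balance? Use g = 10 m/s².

About the left end:
Beam weight: 4.9 × 10 = 49 N down at 1.45 m → arm 1.45 m, τ = 49 × 1.45 = 71.05 N·m clockwise.
Block: 3.8 × 10 = 38 N down at 1.8 m → arm 1.1 m, τ = 38 × 1.1 = 41.8 N·m clockwise.
Weight: 54 × 10 = 540 N down at 2.52 m → arm 0.38 m, τ = 540 × 0.38 = 205.2 N·m clockwise.
Hanging mass: 2.6 × 10 = 26 N down at 1.1 m → arm 1.8 m, τ = 26 × 1.8 = 46.8 N·m clockwise.
Bag of cement: 44 × 10 = 440 N down at 1.3 m → arm 1.6 m, τ = 440 × 1.6 = 704 N·m clockwise.
Net moment of the loads = 1069 N·m clockwise.
The upward force F acts at the right end, arm 2.9 m, giving F × 2.9 counterclockwise.
Στ = 0 ⇒ F × 2.9 = 1069 ⇒ F = 1069 / 2.9 = 369 N.

F ≈ 369 N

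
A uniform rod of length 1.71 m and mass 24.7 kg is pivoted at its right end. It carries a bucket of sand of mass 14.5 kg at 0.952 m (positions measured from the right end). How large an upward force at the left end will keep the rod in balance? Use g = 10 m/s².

F ≈ 204 N

Choose the right end as the axis so the unknown pivot reaction has zero arm there.
Beam weight: 24.7 × 10 = 247 N down at 0.855 m → arm 0.855 m, τ = 247 × 0.855 = 211.2 N·m counterclockwise.
Bucket of sand: 14.5 × 10 = 145 N down at 0.952 m → arm 0.952 m, τ = 145 × 0.952 = 138 N·m counterclockwise.
Net moment of the loads = 349.2 N·m counterclockwise.
The upward force F acts at the left end, arm 1.71 m, giving F × 1.71 clockwise.
Balancing moments: F × 1.71 = 349.2, giving F = 349.2 / 1.71 = 204 N.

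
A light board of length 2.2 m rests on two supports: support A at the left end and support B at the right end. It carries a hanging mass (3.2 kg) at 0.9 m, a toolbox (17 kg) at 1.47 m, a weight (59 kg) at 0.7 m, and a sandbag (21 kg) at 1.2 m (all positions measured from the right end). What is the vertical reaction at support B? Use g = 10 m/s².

Take moments about support A.
Hanging mass: 3.2 × 10 = 32 N down at 0.9 m → arm 1.3 m, τ = 32 × 1.3 = 41.6 N·m clockwise.
Toolbox: 17 × 10 = 170 N down at 1.47 m → arm 0.73 m, τ = 170 × 0.73 = 124.1 N·m clockwise.
Weight: 59 × 10 = 590 N down at 0.7 m → arm 1.5 m, τ = 590 × 1.5 = 885 N·m clockwise.
Sandbag: 21 × 10 = 210 N down at 1.2 m → arm 1 m, τ = 210 × 1 = 210 N·m clockwise.
Net load moment about support A = 1261 N·m clockwise.
Reaction R at support B is upward at 0 m, arm 2.2 m → moment R × 2.2 counterclockwise.
Setting net torque to zero: R × 2.2 = 1261 → R = 573 N.

R_B ≈ 573 N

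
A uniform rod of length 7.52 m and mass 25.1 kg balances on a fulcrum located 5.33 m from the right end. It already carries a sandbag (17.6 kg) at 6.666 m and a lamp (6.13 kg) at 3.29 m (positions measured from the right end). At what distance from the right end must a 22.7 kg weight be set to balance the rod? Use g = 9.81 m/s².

x ≈ 6.58 m from the right end

About the fulcrum (at 5.33 m from the right end):
Beam weight: 25.1 × 9.81 = 246.2 N down at 3.76 m → arm 1.57 m, τ = 246.2 × 1.57 = 386.5 N·m clockwise.
Sandbag: 17.6 × 9.81 = 172.7 N down at 6.666 m → arm 1.336 m, τ = 172.7 × 1.336 = 230.7 N·m counterclockwise.
Lamp: 6.13 × 9.81 = 60.14 N down at 3.29 m → arm 2.04 m, τ = 60.14 × 2.04 = 122.7 N·m clockwise.
Net moment of existing loads = 278.5 N·m clockwise.
The weight weighs 22.7 × 9.81 = 222.7 N and must supply an equal counterclockwise moment, so its lever arm about the fulcrum is 278.5 / 222.7 = 1.25 m.
That puts it at 5.33 + 1.25 = 6.58 m from the right end.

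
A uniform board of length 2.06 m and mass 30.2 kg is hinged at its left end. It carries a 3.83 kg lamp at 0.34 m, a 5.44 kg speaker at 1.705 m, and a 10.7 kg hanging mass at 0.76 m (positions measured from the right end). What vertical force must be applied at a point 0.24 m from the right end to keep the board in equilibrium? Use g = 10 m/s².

F ≈ 294 N

Take moments about the left end.
Beam weight: 30.2 × 10 = 302 N down at 1.03 m → arm 1.03 m, τ = 302 × 1.03 = 311.1 N·m clockwise.
Lamp: 3.83 × 10 = 38.3 N down at 0.34 m → arm 1.72 m, τ = 38.3 × 1.72 = 65.88 N·m clockwise.
Speaker: 5.44 × 10 = 54.4 N down at 1.705 m → arm 0.355 m, τ = 54.4 × 0.355 = 19.31 N·m clockwise.
Hanging mass: 10.7 × 10 = 107 N down at 0.76 m → arm 1.3 m, τ = 107 × 1.3 = 139.1 N·m clockwise.
Net moment of the loads = 535.4 N·m clockwise.
The upward force F acts at a point 0.24 m from the right end, arm 1.82 m, giving F × 1.82 counterclockwise.
Setting net torque to zero: F × 1.82 = 535.4 → F = 535.4 / 1.82 = 294 N.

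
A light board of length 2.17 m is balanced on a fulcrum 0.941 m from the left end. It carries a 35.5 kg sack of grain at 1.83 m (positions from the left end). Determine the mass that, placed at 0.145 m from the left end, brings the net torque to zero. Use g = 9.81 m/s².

Take moments about the fulcrum (at 0.941 m from the left end).
Sack of grain: 35.5 × 9.81 = 348.3 N down at 1.83 m → arm 0.889 m, τ = 348.3 × 0.889 = 309.6 N·m clockwise.
Net moment of known loads = 309.6 N·m clockwise.
An unknown mass m at 0.145 m has arm 0.796 m; its moment is m·g·0.796 counterclockwise.
Setting net torque to zero: m × 9.81 × 0.796 = 309.6 → m = 309.6 / (9.81 × 0.796) = 39.6 kg.

m ≈ 39.6 kg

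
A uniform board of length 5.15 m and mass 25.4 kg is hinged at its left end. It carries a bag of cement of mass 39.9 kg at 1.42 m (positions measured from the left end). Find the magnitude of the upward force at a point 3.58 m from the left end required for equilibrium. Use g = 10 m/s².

F ≈ 341 N

Taking torques about the left end:
Beam weight: 25.4 × 10 = 254 N down at 2.575 m → arm 2.575 m, τ = 254 × 2.575 = 654.1 N·m clockwise.
Bag of cement: 39.9 × 10 = 399 N down at 1.42 m → arm 1.42 m, τ = 399 × 1.42 = 566.6 N·m clockwise.
Net moment of the loads = 1221 N·m clockwise.
The upward force F acts at a point 3.58 m from the left end, arm 3.58 m, giving F × 3.58 counterclockwise.
For rotational equilibrium, F × 3.58 = 1221, so F = 1221 / 3.58 = 341 N.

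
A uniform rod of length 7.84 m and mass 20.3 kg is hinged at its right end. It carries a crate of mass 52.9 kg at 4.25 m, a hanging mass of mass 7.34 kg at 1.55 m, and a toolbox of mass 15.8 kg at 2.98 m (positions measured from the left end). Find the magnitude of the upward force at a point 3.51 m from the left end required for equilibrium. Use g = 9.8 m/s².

Take moments about the right end.
Beam weight: 20.3 × 9.8 = 198.9 N down at 3.92 m → arm 3.92 m, τ = 198.9 × 3.92 = 779.7 N·m counterclockwise.
Crate: 52.9 × 9.8 = 518.4 N down at 4.25 m → arm 3.59 m, τ = 518.4 × 3.59 = 1861 N·m counterclockwise.
Hanging mass: 7.34 × 9.8 = 71.93 N down at 1.55 m → arm 6.29 m, τ = 71.93 × 6.29 = 452.4 N·m counterclockwise.
Toolbox: 15.8 × 9.8 = 154.8 N down at 2.98 m → arm 4.86 m, τ = 154.8 × 4.86 = 752.3 N·m counterclockwise.
Net moment of the loads = 3845 N·m counterclockwise.
The upward force F acts at a point 3.51 m from the left end, arm 4.33 m, giving F × 4.33 clockwise.
Setting net torque to zero: F × 4.33 = 3845 → F = 3845 / 4.33 = 888 N.

F ≈ 888 N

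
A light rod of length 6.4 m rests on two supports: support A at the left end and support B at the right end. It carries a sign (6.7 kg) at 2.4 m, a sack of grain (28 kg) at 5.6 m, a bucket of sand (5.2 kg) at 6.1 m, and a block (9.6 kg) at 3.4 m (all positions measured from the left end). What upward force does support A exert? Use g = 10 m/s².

R_A ≈ 124 N

About support B:
Sign: 6.7 × 10 = 67 N down at 2.4 m → arm 4 m, τ = 67 × 4 = 268 N·m counterclockwise.
Sack of grain: 28 × 10 = 280 N down at 5.6 m → arm 0.8 m, τ = 280 × 0.8 = 224 N·m counterclockwise.
Bucket of sand: 5.2 × 10 = 52 N down at 6.1 m → arm 0.3 m, τ = 52 × 0.3 = 15.6 N·m counterclockwise.
Block: 9.6 × 10 = 96 N down at 3.4 m → arm 3 m, τ = 96 × 3 = 288 N·m counterclockwise.
Net load moment about support B = 795.6 N·m counterclockwise.
Reaction R at support A is upward at 0 m, arm 6.4 m → moment R × 6.4 clockwise.
Στ = 0 ⇒ R × 6.4 = 795.6 ⇒ R = 124 N.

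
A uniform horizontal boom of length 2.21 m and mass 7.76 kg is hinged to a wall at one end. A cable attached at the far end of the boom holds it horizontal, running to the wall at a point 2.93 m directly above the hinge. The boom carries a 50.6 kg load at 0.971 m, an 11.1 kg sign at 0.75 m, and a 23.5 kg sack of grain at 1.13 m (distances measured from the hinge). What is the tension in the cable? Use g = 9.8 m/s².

T ≈ 514 N

Take moments about the hinge.
Beam weight: 7.76 × 9.8 = 76.05 N down at 1.105 m → arm 1.105 m, τ = 76.05 × 1.105 = 84.04 N·m clockwise.
Load: 50.6 × 9.8 = 495.9 N down at 0.971 m → arm 0.971 m, τ = 495.9 × 0.971 = 481.5 N·m clockwise.
Sign: 11.1 × 9.8 = 108.8 N down at 0.75 m → arm 0.75 m, τ = 108.8 × 0.75 = 81.6 N·m clockwise.
Sack of grain: 23.5 × 9.8 = 230.3 N down at 1.13 m → arm 1.13 m, τ = 230.3 × 1.13 = 260.2 N·m clockwise.
Total clockwise load moment = 907.3 N·m.
The cable tension T acts at 2.21 m; only its component perpendicular to the boom, T sinθ, produces torque. sinθ = h/√(h²+d²) = 2.93/√(2.93²+2.21²) = 0.7984.
Στ = 0 ⇒ T × 2.21 × 0.7984 = 907.3 ⇒ T = 907.3 / 1.764 = 514 N.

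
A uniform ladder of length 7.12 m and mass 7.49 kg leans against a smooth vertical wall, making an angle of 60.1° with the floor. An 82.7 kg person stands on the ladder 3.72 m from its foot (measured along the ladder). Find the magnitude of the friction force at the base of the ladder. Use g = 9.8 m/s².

Take moments about the foot of the ladder.
Ladder weight 7.49×9.8 = 73.4 N acts at 3.56 m along the ladder; its horizontal arm is 3.56·cos60.1° = 1.775 m → τ = 130.3 N·m clockwise.
Person: 82.7×9.8 = 810.5 N at 3.72 m → arm 1.854 m → τ = 1503 N·m clockwise.
Wall normal N acts horizontally at the top; its moment arm is the height L sinθ = 7.12·sin60.1° = 6.172 m, counterclockwise.
For rotational equilibrium, N × 6.172 = 1633, so N = 265 N.
ΣFx = 0: friction at the foot balances the wall's push, so f = N_wall = 265 N.

f ≈ 265 N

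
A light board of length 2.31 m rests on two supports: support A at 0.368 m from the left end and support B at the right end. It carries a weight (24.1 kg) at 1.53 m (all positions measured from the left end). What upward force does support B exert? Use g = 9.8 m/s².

R_B ≈ 141 N

Choose support A as the axis so its reaction then has zero moment arm.
Weight: 24.1 × 9.8 = 236.2 N down at 1.53 m → arm 1.162 m, τ = 236.2 × 1.162 = 274.5 N·m clockwise.
Net load moment about support A = 274.5 N·m clockwise.
Reaction R at support B is upward at 2.31 m, arm 1.942 m → moment R × 1.942 counterclockwise.
For rotational equilibrium, R × 1.942 = 274.5, so R = 141 N.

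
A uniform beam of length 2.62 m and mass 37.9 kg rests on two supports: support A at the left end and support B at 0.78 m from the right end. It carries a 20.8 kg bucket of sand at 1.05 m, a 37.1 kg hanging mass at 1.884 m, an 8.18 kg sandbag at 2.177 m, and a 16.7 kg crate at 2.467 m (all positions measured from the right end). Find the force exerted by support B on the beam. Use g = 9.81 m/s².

Take moments about support A.
Beam weight: 37.9 × 9.81 = 371.8 N down at 1.31 m → arm 1.31 m, τ = 371.8 × 1.31 = 487.1 N·m clockwise.
Bucket of sand: 20.8 × 9.81 = 204 N down at 1.05 m → arm 1.57 m, τ = 204 × 1.57 = 320.3 N·m clockwise.
Hanging mass: 37.1 × 9.81 = 364 N down at 1.884 m → arm 0.736 m, τ = 364 × 0.736 = 267.9 N·m clockwise.
Sandbag: 8.18 × 9.81 = 80.25 N down at 2.177 m → arm 0.443 m, τ = 80.25 × 0.443 = 35.55 N·m clockwise.
Crate: 16.7 × 9.81 = 163.8 N down at 2.467 m → arm 0.153 m, τ = 163.8 × 0.153 = 25.06 N·m clockwise.
Net load moment about support A = 1136 N·m clockwise.
Reaction R at support B is upward at 0.78 m, arm 1.84 m → moment R × 1.84 counterclockwise.
Setting net torque to zero: R × 1.84 = 1136 → R = 617 N.

R_B ≈ 617 N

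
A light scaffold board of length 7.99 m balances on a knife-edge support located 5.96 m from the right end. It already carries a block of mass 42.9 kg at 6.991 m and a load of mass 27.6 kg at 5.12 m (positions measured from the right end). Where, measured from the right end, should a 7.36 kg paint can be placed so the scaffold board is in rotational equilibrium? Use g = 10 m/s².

x ≈ 3.1 m from the right end

Sum moments about the knife-edge support (at 5.96 m from the right end) (the support reaction has zero arm there).
Block: 42.9 × 10 = 429 N down at 6.991 m → arm 1.031 m, τ = 429 × 1.031 = 442.3 N·m counterclockwise.
Load: 27.6 × 10 = 276 N down at 5.12 m → arm 0.84 m, τ = 276 × 0.84 = 231.8 N·m clockwise.
Net moment of existing loads = 210.5 N·m counterclockwise.
The paint can weighs 7.36 × 10 = 73.6 N and must supply an equal clockwise moment, so its lever arm about the knife-edge support is 210.5 / 73.6 = 2.86 m.
That puts it at 5.96 − 2.86 = 3.1 m from the right end.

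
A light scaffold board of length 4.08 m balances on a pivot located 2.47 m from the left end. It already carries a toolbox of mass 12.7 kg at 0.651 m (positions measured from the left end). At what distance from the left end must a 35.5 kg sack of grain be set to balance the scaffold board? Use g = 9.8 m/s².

x ≈ 3.12 m from the left end

Taking torques about the pivot (at 2.47 m from the left end):
Toolbox: 12.7 × 9.8 = 124.5 N down at 0.651 m → arm 1.819 m, τ = 124.5 × 1.819 = 226.5 N·m counterclockwise.
Net moment of existing loads = 226.5 N·m counterclockwise.
The sack of grain weighs 35.5 × 9.8 = 347.9 N and must supply an equal clockwise moment, so its lever arm about the pivot is 226.5 / 347.9 = 0.651 m.
That puts it at 2.47 + 0.651 = 3.12 m from the left end.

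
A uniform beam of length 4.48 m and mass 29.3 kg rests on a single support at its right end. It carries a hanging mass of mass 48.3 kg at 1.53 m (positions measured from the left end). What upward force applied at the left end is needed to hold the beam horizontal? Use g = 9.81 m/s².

Taking torques about the right end:
Beam weight: 29.3 × 9.81 = 287.4 N down at 2.24 m → arm 2.24 m, τ = 287.4 × 2.24 = 643.8 N·m counterclockwise.
Hanging mass: 48.3 × 9.81 = 473.8 N down at 1.53 m → arm 2.95 m, τ = 473.8 × 2.95 = 1398 N·m counterclockwise.
Net moment of the loads = 2042 N·m counterclockwise.
The upward force F acts at the left end, arm 4.48 m, giving F × 4.48 clockwise.
Setting net torque to zero: F × 4.48 = 2042 → F = 2042 / 4.48 = 456 N.

F ≈ 456 N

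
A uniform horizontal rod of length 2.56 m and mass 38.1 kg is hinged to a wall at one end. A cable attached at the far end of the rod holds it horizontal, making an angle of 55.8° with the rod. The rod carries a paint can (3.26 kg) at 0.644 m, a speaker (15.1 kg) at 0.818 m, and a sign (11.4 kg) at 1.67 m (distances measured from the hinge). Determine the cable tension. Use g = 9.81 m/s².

T ≈ 381 N

Taking torques about the hinge:
Beam weight: 38.1 × 9.81 = 373.8 N down at 1.28 m → arm 1.28 m, τ = 373.8 × 1.28 = 478.5 N·m clockwise.
Paint can: 3.26 × 9.81 = 31.98 N down at 0.644 m → arm 0.644 m, τ = 31.98 × 0.644 = 20.6 N·m clockwise.
Speaker: 15.1 × 9.81 = 148.1 N down at 0.818 m → arm 0.818 m, τ = 148.1 × 0.818 = 121.1 N·m clockwise.
Sign: 11.4 × 9.81 = 111.8 N down at 1.67 m → arm 1.67 m, τ = 111.8 × 1.67 = 186.7 N·m clockwise.
Total clockwise load moment = 806.9 N·m.
The cable tension T acts at 2.56 m; only its component perpendicular to the rod, T sinθ, produces torque. sin 55.8° = 0.8271.
Balancing moments: T × 2.56 × 0.8271 = 806.9, giving T = 806.9 / 2.117 = 381 N.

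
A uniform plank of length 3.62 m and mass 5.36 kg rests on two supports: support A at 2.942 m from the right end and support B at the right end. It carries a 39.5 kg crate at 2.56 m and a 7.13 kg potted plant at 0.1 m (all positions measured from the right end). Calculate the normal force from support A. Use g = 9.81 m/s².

Sum moments about support B (its reaction then has zero moment arm).
Beam weight: 5.36 × 9.81 = 52.58 N down at 1.81 m → arm 1.81 m, τ = 52.58 × 1.81 = 95.17 N·m counterclockwise.
Crate: 39.5 × 9.81 = 387.5 N down at 2.56 m → arm 2.56 m, τ = 387.5 × 2.56 = 992 N·m counterclockwise.
Potted plant: 7.13 × 9.81 = 69.95 N down at 0.1 m → arm 0.1 m, τ = 69.95 × 0.1 = 6.995 N·m counterclockwise.
Net load moment about support B = 1094 N·m counterclockwise.
Reaction R at support A is upward at 2.942 m, arm 2.942 m → moment R × 2.942 clockwise.
Balancing moments: R × 2.942 = 1094, giving R = 372 N.

R_A ≈ 372 N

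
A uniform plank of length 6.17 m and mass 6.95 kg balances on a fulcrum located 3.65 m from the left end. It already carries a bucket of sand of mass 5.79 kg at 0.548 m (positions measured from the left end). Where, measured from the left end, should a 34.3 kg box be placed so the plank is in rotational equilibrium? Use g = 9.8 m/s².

x ≈ 4.29 m from the left end

Choose the fulcrum (at 3.65 m from the left end) as the axis so the support reaction has zero arm there.
Beam weight: 6.95 × 9.8 = 68.11 N down at 3.085 m → arm 0.565 m, τ = 68.11 × 0.565 = 38.48 N·m counterclockwise.
Bucket of sand: 5.79 × 9.8 = 56.74 N down at 0.548 m → arm 3.102 m, τ = 56.74 × 3.102 = 176 N·m counterclockwise.
Net moment of existing loads = 214.5 N·m counterclockwise.
The box weighs 34.3 × 9.8 = 336.1 N and must supply an equal clockwise moment, so its lever arm about the fulcrum is 214.5 / 336.1 = 0.638 m.
That puts it at 3.65 + 0.638 = 4.29 m from the left end.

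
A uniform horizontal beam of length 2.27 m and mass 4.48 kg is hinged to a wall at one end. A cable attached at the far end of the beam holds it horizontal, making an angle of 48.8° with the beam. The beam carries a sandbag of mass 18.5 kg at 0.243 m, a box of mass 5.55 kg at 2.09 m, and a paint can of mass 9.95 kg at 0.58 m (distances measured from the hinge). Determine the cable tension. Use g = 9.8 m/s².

T ≈ 155 N

Sum moments about the hinge (the unknown hinge reaction has zero arm there).
Beam weight: 4.48 × 9.8 = 43.9 N down at 1.135 m → arm 1.135 m, τ = 43.9 × 1.135 = 49.83 N·m clockwise.
Sandbag: 18.5 × 9.8 = 181.3 N down at 0.243 m → arm 0.243 m, τ = 181.3 × 0.243 = 44.06 N·m clockwise.
Box: 5.55 × 9.8 = 54.39 N down at 2.09 m → arm 2.09 m, τ = 54.39 × 2.09 = 113.7 N·m clockwise.
Paint can: 9.95 × 9.8 = 97.51 N down at 0.58 m → arm 0.58 m, τ = 97.51 × 0.58 = 56.56 N·m clockwise.
Total clockwise load moment = 264.1 N·m.
The cable tension T acts at 2.27 m; only its component perpendicular to the beam, T sinθ, produces torque. sin 48.8° = 0.7524.
For rotational equilibrium, T × 2.27 × 0.7524 = 264.1, so T = 264.1 / 1.708 = 155 N.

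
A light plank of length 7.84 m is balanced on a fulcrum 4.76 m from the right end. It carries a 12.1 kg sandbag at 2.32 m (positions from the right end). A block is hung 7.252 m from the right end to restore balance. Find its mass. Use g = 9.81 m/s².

Take moments about the fulcrum (at 4.76 m from the right end).
Sandbag: 12.1 × 9.81 = 118.7 N down at 2.32 m → arm 2.44 m, τ = 118.7 × 2.44 = 289.6 N·m clockwise.
Net moment of known loads = 289.6 N·m clockwise.
An unknown mass m at 7.252 m has arm 2.492 m; its moment is m·g·2.492 counterclockwise.
For rotational equilibrium, m × 9.81 × 2.492 = 289.6, so m = 289.6 / (9.81 × 2.492) = 11.8 kg.

m ≈ 11.8 kg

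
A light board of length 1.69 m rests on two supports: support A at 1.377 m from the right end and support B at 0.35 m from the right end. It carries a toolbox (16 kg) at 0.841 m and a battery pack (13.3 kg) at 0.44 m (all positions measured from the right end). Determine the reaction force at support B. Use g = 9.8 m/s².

R_B ≈ 201 N

Sum moments about support A (its reaction then has zero moment arm).
Toolbox: 16 × 9.8 = 156.8 N down at 0.841 m → arm 0.536 m, τ = 156.8 × 0.536 = 84.04 N·m clockwise.
Battery pack: 13.3 × 9.8 = 130.3 N down at 0.44 m → arm 0.937 m, τ = 130.3 × 0.937 = 122.1 N·m clockwise.
Net load moment about support A = 206.1 N·m clockwise.
Reaction R at support B is upward at 0.35 m, arm 1.027 m → moment R × 1.027 counterclockwise.
Στ = 0 ⇒ R × 1.027 = 206.1 ⇒ R = 201 N.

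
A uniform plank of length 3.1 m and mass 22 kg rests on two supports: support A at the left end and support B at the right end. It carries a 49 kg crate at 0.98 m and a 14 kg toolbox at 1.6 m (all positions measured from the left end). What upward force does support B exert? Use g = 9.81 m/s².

R_B ≈ 331 N

Take moments about support A.
Beam weight: 22 × 9.81 = 215.8 N down at 1.55 m → arm 1.55 m, τ = 215.8 × 1.55 = 334.5 N·m clockwise.
Crate: 49 × 9.81 = 480.7 N down at 0.98 m → arm 0.98 m, τ = 480.7 × 0.98 = 471.1 N·m clockwise.
Toolbox: 14 × 9.81 = 137.3 N down at 1.6 m → arm 1.6 m, τ = 137.3 × 1.6 = 219.7 N·m clockwise.
Net load moment about support A = 1025 N·m clockwise.
Reaction R at support B is upward at 3.1 m, arm 3.1 m → moment R × 3.1 counterclockwise.
Setting net torque to zero: R × 3.1 = 1025 → R = 331 N.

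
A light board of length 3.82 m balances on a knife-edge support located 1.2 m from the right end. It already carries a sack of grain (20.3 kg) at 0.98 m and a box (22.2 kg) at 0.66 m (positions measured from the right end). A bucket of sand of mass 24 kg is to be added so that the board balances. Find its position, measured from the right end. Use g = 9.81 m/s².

Take moments about the knife-edge support (at 1.2 m from the right end).
Sack of grain: 20.3 × 9.81 = 199.1 N down at 0.98 m → arm 0.22 m, τ = 199.1 × 0.22 = 43.8 N·m clockwise.
Box: 22.2 × 9.81 = 217.8 N down at 0.66 m → arm 0.54 m, τ = 217.8 × 0.54 = 117.6 N·m clockwise.
Net moment of existing loads = 161.4 N·m clockwise.
The bucket of sand weighs 24 × 9.81 = 235.4 N and must supply an equal counterclockwise moment, so its lever arm about the knife-edge support is 161.4 / 235.4 = 0.686 m.
That puts it at 1.2 + 0.686 = 1.89 m from the right end.

x ≈ 1.89 m from the right end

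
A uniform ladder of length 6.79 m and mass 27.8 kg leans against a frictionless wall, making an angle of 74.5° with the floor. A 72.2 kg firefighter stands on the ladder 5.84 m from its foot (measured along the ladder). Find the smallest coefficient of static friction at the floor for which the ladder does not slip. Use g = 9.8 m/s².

μ_min ≈ 0.211

About the foot of the ladder:
Ladder weight 27.8×9.8 = 272.4 N acts at 3.395 m along the ladder; its horizontal arm is 3.395·cos74.5° = 0.9073 m → τ = 247.1 N·m clockwise.
Firefighter: 72.2×9.8 = 707.6 N at 5.84 m → arm 1.561 m → τ = 1105 N·m clockwise.
Wall normal N acts horizontally at the top; its moment arm is the height L sinθ = 6.79·sin74.5° = 6.543 m, counterclockwise.
Setting net torque to zero: N × 6.543 = 1352 → N = 206.6 N.
ΣFx = 0 ⇒ f = N_wall = 206.6 N. ΣFy = 0 ⇒ N_floor = 980 N.
μ_min = f / N_floor = 206.6 / 980 = 0.211.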